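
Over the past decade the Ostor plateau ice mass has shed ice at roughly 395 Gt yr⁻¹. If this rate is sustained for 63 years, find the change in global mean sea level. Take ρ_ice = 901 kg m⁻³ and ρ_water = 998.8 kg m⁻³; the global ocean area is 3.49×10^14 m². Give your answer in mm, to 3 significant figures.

Total mass lost = 395 Gt/yr × 63 yr = 2.488×10^4 Gt = 2.488×10^16 kg.
ρ_w = 998.8 kg m⁻³, so water volume = 2.488×10^16 / 998.8 = 2.491×10^13 m³.
Δh = 2.491×10^13 / 3.49×10^14 = 0.0714 m = 71.4 mm.

≈ 71.4 mm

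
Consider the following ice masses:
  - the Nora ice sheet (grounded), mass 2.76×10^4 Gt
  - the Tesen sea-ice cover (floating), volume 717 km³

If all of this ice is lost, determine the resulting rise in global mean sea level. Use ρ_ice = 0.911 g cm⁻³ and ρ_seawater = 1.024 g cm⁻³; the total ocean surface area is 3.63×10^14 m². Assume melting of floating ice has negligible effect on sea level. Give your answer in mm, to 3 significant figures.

Nora: 2.76×10^4 Gt = 2.760×10^16 kg; dividing by ρ_w = 1.024 g cm⁻³ = 1024 kg m⁻³ gives 2.695×10^13 m³ of water.
The Tesen sea-ice cover is floating and already displaces its own weight of water, so its melt adds essentially nothing to sea level.
Total added water ≈ 2.695×10^13 m³ over 3.63×10^14 m² → Δh = 0.0743 m = 74.3 mm.

≈ 74.3 mm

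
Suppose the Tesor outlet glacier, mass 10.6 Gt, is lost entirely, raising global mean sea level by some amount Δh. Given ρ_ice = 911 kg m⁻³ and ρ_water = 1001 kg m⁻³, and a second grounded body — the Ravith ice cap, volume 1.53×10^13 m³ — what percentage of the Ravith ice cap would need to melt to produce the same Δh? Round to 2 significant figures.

Equal sea-level rise means equal mass of meltwater, i.e. equal mass of ice lost.
Ice mass of Tesor: 1.060×10^13 kg; ice mass of Ravith: 1.394×10^16 kg.
Fraction required = 1.060×10^13 / 1.394×10^16 = 7.60×10^-4 → 0.076 %.

≈ 0.076 %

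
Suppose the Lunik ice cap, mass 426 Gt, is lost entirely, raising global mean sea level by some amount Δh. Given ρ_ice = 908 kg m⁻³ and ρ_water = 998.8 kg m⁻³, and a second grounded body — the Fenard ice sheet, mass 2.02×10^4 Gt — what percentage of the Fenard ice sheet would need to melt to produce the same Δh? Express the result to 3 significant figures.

≈ 2.11 %

Equal sea-level rise means equal mass of meltwater, i.e. equal mass of ice lost.
Ice mass of Lunik: 4.260×10^14 kg; ice mass of Fenard: 2.020×10^16 kg.
Fraction required = 4.260×10^14 / 2.020×10^16 = 0.0211 → 2.11 %.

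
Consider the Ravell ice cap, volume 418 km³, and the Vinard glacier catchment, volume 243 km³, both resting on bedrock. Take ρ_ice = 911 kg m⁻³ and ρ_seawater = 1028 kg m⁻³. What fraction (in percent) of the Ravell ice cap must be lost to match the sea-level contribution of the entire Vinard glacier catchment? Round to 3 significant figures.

Equal sea-level rise means equal mass of meltwater, i.e. equal mass of ice lost.
Ice mass of Vinard: 2.214×10^14 kg; ice mass of Ravell: 3.808×10^14 kg.
Fraction required = 2.214×10^14 / 3.808×10^14 = 0.581 → 58.1 %.

≈ 58.1 %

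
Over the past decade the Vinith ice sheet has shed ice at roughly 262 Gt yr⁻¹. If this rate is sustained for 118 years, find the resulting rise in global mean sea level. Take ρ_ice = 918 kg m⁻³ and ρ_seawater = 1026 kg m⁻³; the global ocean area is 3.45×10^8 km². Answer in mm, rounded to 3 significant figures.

Total mass lost = 262 Gt/yr × 118 yr = 3.092×10^4 Gt = 3.092×10^16 kg.
ρ_w = 1026 kg m⁻³, so water volume = 3.092×10^16 / 1026 = 3.013×10^13 m³.
Δh = 3.013×10^13 / 3.45×10^14 = 0.0873 m = 87.3 mm.

≈ 87.3 mm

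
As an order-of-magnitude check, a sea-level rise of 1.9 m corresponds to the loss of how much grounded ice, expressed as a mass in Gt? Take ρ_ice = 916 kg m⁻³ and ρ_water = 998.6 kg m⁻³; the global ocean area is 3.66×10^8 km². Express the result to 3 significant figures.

≈ 6.94×10^5 Gt

Required water volume = Δh × A = 1.9 m × 3.66×10^14 m² = 6.954×10^14 m³.
ρ_w = 998.6 kg m⁻³, so the mass of water = 6.954×10^14 m³ × 998.6 kg m⁻³ = 6.944×10^17 kg = 6.94×10^5 Gt (and the same mass of ice, by conservation).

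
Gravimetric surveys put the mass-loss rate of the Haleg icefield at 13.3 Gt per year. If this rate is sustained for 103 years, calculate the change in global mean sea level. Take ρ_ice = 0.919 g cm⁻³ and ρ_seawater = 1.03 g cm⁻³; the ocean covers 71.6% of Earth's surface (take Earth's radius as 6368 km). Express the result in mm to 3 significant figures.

Total mass lost = 13.3 Gt/yr × 103 yr = 1370 Gt = 1.370×10^15 kg.
ρ_w = 1.03 g cm⁻³ = 1030 kg m⁻³, so water volume = 1.370×10^15 / 1030 = 1.330×10^12 m³.
Δh = 1.330×10^12 / 3.65×10^14 = 3.65×10^-3 m = 3.65 mm.

≈ 3.65 mm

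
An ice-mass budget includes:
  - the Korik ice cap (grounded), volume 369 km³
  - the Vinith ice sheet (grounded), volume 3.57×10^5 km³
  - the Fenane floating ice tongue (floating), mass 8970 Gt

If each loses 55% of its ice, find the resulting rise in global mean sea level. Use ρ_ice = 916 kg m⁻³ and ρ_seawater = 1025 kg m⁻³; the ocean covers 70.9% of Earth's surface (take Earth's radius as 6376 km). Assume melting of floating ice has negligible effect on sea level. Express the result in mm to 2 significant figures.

Korik: 0.55 × 369 km³ × (916/1025) = 181.4 km³ of water.
Vinith: 0.55 × 3.57×10^5 km³ × (916/1025) = 1.755×10^5 km³ of water.
The Fenane floating ice tongue is floating and already displaces its own weight of water, so its melt adds essentially nothing to sea level.
Total added water ≈ 1.757×10^14 m³ over 3.62×10^14 m² → Δh = 0.485 m = 480 mm.

≈ 480 mm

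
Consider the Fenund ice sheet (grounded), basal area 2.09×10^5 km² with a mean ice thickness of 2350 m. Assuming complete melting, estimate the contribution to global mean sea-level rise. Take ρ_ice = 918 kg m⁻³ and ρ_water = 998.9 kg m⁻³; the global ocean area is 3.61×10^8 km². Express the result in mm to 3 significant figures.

Fenund: ice volume = 2.09×10^5 km² × 2350 m = 4.912×10^5 km³; 4.912×10^5 × (918/998.9) = 4.514×10^5 km³ of water.
Spread over 3.61×10^14 m² of ocean, Δh = 4.514×10^14 / 3.61×10^14 = 1.25 m = 1250 mm.

≈ 1250 mm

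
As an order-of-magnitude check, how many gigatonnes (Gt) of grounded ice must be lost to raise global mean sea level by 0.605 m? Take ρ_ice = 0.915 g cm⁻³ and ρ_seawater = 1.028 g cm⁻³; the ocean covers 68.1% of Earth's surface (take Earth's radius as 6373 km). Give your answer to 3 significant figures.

Required water volume = Δh × A = 0.605 m × 3.48×10^14 m² = 2.103×10^14 m³.
ρ_w = 1.028 g cm⁻³ = 1028 kg m⁻³, so the mass of water = 2.103×10^14 m³ × 1028 kg m⁻³ = 2.162×10^17 kg = 2.16×10^5 Gt (and the same mass of ice, by conservation).

≈ 2.16×10^5 Gt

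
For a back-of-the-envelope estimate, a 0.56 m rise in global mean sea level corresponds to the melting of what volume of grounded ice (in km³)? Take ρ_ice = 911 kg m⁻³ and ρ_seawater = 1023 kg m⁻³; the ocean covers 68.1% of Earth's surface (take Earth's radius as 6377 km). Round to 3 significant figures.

≈ 2.19×10^5 km³

Required water volume = Δh × A = 0.56 m × 3.48×10^14 m² = 1.949×10^14 m³ = 1.949×10^5 km³.
Ice volume = water volume × ρ_w/ρ_ice = 1.949×10^5 × 1023/911 = 2.19×10^5 km³.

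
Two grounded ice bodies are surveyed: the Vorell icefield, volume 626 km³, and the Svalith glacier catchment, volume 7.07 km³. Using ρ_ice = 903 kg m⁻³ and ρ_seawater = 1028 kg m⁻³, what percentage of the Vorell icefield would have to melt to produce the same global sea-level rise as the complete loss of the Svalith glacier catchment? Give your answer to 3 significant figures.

Equal sea-level rise means equal mass of meltwater, i.e. equal mass of ice lost.
Ice mass of Svalith: 6.384×10^12 kg; ice mass of Vorell: 5.653×10^14 kg.
Fraction required = 6.384×10^12 / 5.653×10^14 = 0.0113 → 1.13 %.

≈ 1.13 %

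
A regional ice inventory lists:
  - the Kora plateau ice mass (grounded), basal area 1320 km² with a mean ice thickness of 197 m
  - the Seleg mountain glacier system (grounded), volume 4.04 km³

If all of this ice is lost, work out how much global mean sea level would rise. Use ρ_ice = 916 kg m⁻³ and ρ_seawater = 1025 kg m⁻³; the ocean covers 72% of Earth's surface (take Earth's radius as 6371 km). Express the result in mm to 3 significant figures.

Kora: ice volume = 1320 km² × 197 m = 260.0 km³; 260.0 × (916/1025) = 232.4 km³ of water.
Seleg: 4.04 km³ × (916/1025) = 3.610 km³ of water.
Total added water ≈ 2.360×10^11 m³ over 3.67×10^14 m² → Δh = 6.43×10^-4 m = 0.643 mm.

≈ 0.643 mm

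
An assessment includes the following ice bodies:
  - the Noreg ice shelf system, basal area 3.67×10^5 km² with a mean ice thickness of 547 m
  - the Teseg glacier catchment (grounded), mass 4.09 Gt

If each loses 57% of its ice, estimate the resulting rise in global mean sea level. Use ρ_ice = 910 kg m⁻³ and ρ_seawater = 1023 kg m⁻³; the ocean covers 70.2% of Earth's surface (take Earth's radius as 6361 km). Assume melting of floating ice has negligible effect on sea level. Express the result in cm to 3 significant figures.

≈ 6.38×10^-4 cm

The Noreg ice shelf system is floating and already displaces its own weight of water, so its melt adds essentially nothing to sea level.
Teseg: 0.57 × 4.09 Gt = 2.331×10^12 kg; dividing by ρ_w = 1023 kg m⁻³ gives 2.279×10^9 m³ of water.
Total added water ≈ 2.279×10^9 m³ over 3.57×10^14 m² → Δh = 6.38×10^-6 m = 6.38×10^-4 cm.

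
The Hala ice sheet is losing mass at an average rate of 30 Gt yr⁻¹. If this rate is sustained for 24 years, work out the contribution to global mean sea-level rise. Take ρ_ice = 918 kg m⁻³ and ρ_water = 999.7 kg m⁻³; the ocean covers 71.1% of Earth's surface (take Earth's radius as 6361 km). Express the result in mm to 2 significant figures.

≈ 2.0 mm

Total mass lost = 30 Gt/yr × 24 yr = 720.0 Gt = 7.200×10^14 kg.
ρ_w = 999.7 kg m⁻³, so water volume = 7.200×10^14 / 999.7 = 7.202×10^11 m³.
Δh = 7.202×10^11 / 3.62×10^14 = 1.99×10^-3 m = 2.0 mm.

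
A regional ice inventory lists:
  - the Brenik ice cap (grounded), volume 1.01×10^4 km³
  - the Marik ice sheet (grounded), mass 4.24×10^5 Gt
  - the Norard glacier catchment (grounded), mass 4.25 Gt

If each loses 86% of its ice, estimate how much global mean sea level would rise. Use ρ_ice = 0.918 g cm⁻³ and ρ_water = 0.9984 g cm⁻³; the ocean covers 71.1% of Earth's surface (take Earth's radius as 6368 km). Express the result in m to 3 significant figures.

≈ 1.03 m

Brenik: 0.86 × 1.01×10^4 km³ × (918/998.4) = 7987 km³ of water.
Marik: 0.86 × 4.24×10^5 Gt = 3.646×10^17 kg; dividing by ρ_w = 0.9984 g cm⁻³ = 998.4 kg m⁻³ gives 3.652×10^14 m³ of water.
Norard: 0.86 × 4.25 Gt = 3.655×10^12 kg; dividing by ρ_w = 998.4 kg m⁻³ gives 3.661×10^9 m³ of water.
Total added water ≈ 3.732×10^14 m³ over 3.62×10^14 m² → Δh = 1.03 m.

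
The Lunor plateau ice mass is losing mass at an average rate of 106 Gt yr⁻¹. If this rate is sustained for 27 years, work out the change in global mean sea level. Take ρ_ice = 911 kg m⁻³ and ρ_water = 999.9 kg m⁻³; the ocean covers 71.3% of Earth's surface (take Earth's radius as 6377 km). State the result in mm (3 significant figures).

Total mass lost = 106 Gt/yr × 27 yr = 2862 Gt = 2.862×10^15 kg.
ρ_w = 999.9 kg m⁻³, so water volume = 2.862×10^15 / 999.9 = 2.862×10^12 m³.
Δh = 2.862×10^12 / 3.64×10^14 = 7.86×10^-3 m = 7.86 mm.

≈ 7.86 mm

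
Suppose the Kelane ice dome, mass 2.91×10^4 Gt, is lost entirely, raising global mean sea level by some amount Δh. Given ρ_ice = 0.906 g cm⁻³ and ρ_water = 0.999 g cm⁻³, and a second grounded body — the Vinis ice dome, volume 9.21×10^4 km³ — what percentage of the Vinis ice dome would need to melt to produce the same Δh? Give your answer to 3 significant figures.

≈ 34.9 %

Equal sea-level rise means equal mass of meltwater, i.e. equal mass of ice lost.
Ice mass of Kelane: 2.910×10^16 kg; ice mass of Vinis: 8.344×10^16 kg.
Fraction required = 2.910×10^16 / 8.344×10^16 = 0.349 → 34.9 %.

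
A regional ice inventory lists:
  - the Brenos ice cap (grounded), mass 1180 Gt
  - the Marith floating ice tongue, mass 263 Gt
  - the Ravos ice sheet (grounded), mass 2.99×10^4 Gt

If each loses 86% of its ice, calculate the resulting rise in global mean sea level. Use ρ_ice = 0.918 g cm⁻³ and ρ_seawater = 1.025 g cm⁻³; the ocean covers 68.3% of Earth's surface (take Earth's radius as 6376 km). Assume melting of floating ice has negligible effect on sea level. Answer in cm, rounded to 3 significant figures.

≈ 7.47 cm

Brenos: 0.86 × 1180 Gt = 1.015×10^15 kg; dividing by ρ_w = 1.025 g cm⁻³ = 1025 kg m⁻³ gives 9.900×10^11 m³ of water.
The Marith floating ice tongue is floating and already displaces its own weight of water, so its melt adds essentially nothing to sea level.
Ravos: 0.86 × 2.99×10^4 Gt = 2.571×10^16 kg; dividing by ρ_w = 1025 kg m⁻³ gives 2.509×10^13 m³ of water.
Total added water ≈ 2.608×10^13 m³ over 3.49×10^14 m² → Δh = 0.0747 m = 7.47 cm.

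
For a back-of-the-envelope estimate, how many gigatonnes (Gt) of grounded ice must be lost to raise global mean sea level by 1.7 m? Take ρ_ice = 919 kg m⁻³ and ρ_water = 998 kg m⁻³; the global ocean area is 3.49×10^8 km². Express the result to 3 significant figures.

Required water volume = Δh × A = 1.7 m × 3.49×10^14 m² = 5.933×10^14 m³.
ρ_w = 998 kg m⁻³, so the mass of water = 5.933×10^14 m³ × 998 kg m⁻³ = 5.921×10^17 kg = 5.92×10^5 Gt (and the same mass of ice, by conservation).

≈ 5.92×10^5 Gt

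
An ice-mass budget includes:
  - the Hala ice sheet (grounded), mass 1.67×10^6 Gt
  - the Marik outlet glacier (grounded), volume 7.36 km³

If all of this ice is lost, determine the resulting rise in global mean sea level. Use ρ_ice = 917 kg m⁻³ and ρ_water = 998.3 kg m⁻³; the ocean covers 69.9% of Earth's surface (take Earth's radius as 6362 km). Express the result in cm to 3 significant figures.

Hala: 1.67×10^6 Gt = 1.670×10^18 kg; dividing by ρ_w = 998.3 kg m⁻³ gives 1.673×10^15 m³ of water.
Marik: 7.36 km³ × (917/998.3) = 6.761 km³ of water.
Total added water ≈ 1.673×10^15 m³ over 3.56×10^14 m² → Δh = 4.71 m = 471 cm.

≈ 471 cm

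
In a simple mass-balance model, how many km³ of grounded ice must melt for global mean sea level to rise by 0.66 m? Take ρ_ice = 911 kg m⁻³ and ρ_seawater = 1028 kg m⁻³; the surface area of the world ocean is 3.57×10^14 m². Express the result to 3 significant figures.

Required water volume = Δh × A = 0.66 m × 3.57×10^14 m² = 2.356×10^14 m³ = 2.356×10^5 km³.
Ice volume = water volume × ρ_w/ρ_ice = 2.356×10^5 × 1028/911 = 2.66×10^5 km³.

≈ 2.66×10^5 km³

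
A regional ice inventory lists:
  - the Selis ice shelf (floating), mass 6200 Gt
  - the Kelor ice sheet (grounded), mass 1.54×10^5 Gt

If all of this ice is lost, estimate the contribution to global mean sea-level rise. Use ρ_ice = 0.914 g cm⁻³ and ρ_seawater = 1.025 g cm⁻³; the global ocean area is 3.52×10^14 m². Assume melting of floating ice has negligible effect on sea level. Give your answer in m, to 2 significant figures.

The Selis ice shelf is floating and already displaces its own weight of water, so its melt adds essentially nothing to sea level.
Kelor: 1.54×10^5 Gt = 1.540×10^17 kg; dividing by ρ_w = 1.025 g cm⁻³ = 1025 kg m⁻³ gives 1.502×10^14 m³ of water.
Total added water ≈ 1.502×10^14 m³ over 3.52×10^14 m² → Δh = 0.427 m.

≈ 0.43 m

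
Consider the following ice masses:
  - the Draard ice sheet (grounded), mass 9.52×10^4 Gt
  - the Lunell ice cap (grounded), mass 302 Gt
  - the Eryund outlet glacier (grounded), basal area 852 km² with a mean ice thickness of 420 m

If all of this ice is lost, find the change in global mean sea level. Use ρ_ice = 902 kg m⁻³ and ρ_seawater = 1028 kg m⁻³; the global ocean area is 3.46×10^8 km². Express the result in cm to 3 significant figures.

Draard: 9.52×10^4 Gt = 9.520×10^16 kg; dividing by ρ_w = 1028 kg m⁻³ gives 9.261×10^13 m³ of water.
Lunell: 302 Gt = 3.020×10^14 kg; dividing by ρ_w = 1028 kg m⁻³ gives 2.938×10^11 m³ of water.
Eryund: ice volume = 852 km² × 420 m = 357.8 km³; 357.8 × (902/1028) = 314.0 km³ of water.
Total added water ≈ 9.321×10^13 m³ over 3.46×10^14 m² → Δh = 0.269 m = 26.9 cm.

≈ 26.9 cm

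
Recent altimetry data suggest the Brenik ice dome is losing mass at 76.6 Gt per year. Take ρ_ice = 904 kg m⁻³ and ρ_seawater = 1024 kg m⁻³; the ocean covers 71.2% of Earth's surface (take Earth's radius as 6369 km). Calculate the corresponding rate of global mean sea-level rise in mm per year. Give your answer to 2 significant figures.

≈ 0.21 mm/yr

ρ_w = 1024 kg m⁻³. Annual water volume added = 76.6 Gt / ρ_w = 7.660×10^13 kg / 1024 kg m⁻³ = 7.480×10^10 m³.
Δh per year = 7.480×10^10 / 3.63×10^14 = 2.06×10^-4 m = 0.21 mm.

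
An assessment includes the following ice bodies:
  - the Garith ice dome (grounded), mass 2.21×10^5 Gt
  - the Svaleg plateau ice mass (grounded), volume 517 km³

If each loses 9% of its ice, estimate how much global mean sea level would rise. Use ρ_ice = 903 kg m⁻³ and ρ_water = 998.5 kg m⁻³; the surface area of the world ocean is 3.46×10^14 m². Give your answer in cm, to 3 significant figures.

Garith: 0.09 × 2.21×10^5 Gt = 1.989×10^16 kg; dividing by ρ_w = 998.5 kg m⁻³ gives 1.992×10^13 m³ of water.
Svaleg: 0.09 × 517 km³ × (903/998.5) = 42.08 km³ of water.
Total added water ≈ 1.996×10^13 m³ over 3.46×10^14 m² → Δh = 0.0577 m = 5.77 cm.

≈ 5.77 cm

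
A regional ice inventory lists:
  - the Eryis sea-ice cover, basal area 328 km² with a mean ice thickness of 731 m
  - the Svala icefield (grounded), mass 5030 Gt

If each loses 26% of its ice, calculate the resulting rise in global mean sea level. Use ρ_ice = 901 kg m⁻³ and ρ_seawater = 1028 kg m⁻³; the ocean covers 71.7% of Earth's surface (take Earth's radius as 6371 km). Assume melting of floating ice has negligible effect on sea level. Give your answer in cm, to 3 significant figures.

The Eryis sea-ice cover is floating and already displaces its own weight of water, so its melt adds essentially nothing to sea level.
Svala: 0.26 × 5030 Gt = 1.308×10^15 kg; dividing by ρ_w = 1028 kg m⁻³ gives 1.272×10^12 m³ of water.
Total added water ≈ 1.272×10^12 m³ over 3.66×10^14 m² → Δh = 3.48×10^-3 m = 0.348 cm.

≈ 0.348 cm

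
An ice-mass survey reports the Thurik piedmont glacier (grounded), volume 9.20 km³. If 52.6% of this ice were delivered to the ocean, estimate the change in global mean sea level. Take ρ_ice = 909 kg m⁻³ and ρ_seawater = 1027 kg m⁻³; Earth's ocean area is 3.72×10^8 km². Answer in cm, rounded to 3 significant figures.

Thurik: 0.526 × 9.20 km³ × (909/1027) = 4.283 km³ of water.
Spread over 3.72×10^14 m² of ocean, Δh = 4.283×10^9 / 3.72×10^14 = 1.15×10^-5 m = 1.15×10^-3 cm.

≈ 1.15×10^-3 cm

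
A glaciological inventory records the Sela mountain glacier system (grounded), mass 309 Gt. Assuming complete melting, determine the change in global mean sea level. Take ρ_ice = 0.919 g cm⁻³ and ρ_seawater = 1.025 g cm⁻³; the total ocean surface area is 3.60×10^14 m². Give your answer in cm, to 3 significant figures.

Sela: 309 Gt = 3.090×10^14 kg; dividing by ρ_w = 1.025 g cm⁻³ = 1025 kg m⁻³ gives 3.015×10^11 m³ of water.
Spread over 3.60×10^14 m² of ocean, Δh = 3.015×10^11 / 3.60×10^14 = 8.37×10^-4 m = 0.0837 cm.

≈ 0.0837 cm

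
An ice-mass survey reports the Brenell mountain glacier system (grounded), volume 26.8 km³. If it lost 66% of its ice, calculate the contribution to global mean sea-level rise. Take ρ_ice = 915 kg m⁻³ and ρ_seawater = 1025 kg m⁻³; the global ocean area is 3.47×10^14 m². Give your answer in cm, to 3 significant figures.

Brenell: 0.66 × 26.8 km³ × (915/1025) = 15.79 km³ of water.
Spread over 3.47×10^14 m² of ocean, Δh = 1.579×10^10 / 3.47×10^14 = 4.55×10^-5 m = 4.55×10^-3 cm.

≈ 4.55×10^-3 cm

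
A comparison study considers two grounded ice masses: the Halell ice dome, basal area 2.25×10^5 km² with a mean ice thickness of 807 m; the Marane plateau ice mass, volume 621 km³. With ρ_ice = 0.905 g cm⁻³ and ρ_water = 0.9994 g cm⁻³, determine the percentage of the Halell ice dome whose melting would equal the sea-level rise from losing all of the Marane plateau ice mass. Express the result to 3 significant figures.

Equal sea-level rise means equal mass of meltwater, i.e. equal mass of ice lost.
Ice mass of Marane: 5.620×10^14 kg; ice mass of Halell: 1.643×10^17 kg.
Fraction required = 5.620×10^14 / 1.643×10^17 = 3.42×10^-3 → 0.342 %.

≈ 0.342 %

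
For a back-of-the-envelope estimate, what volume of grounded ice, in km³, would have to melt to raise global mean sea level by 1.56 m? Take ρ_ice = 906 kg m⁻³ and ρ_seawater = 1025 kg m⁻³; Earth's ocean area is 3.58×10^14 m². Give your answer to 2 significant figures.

≈ 6.3×10^5 km³

Required water volume = Δh × A = 1.56 m × 3.58×10^14 m² = 5.585×10^14 m³ = 5.585×10^5 km³.
Ice volume = water volume × ρ_w/ρ_ice = 5.585×10^5 × 1025/906 = 6.3×10^5 km³.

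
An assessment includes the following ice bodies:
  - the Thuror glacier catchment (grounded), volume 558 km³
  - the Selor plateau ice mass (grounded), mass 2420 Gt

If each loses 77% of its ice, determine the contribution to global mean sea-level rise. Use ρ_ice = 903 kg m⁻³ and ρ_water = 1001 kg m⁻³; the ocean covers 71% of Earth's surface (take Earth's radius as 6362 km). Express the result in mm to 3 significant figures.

Thuror: 0.77 × 558 km³ × (903/1001) = 387.6 km³ of water.
Selor: 0.77 × 2420 Gt = 1.863×10^15 kg; dividing by ρ_w = 1001 kg m⁻³ gives 1.862×10^12 m³ of water.
Total added water ≈ 2.249×10^12 m³ over 3.61×10^14 m² → Δh = 6.23×10^-3 m = 6.23 mm.

≈ 6.23 mm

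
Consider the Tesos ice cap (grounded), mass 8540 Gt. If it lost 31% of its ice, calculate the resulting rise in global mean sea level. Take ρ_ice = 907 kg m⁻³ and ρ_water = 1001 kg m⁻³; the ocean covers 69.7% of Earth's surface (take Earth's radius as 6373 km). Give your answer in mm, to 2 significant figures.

Tesos: 0.31 × 8540 Gt = 2.647×10^15 kg; dividing by ρ_w = 1001 kg m⁻³ gives 2.645×10^12 m³ of water.
Spread over 3.56×10^14 m² of ocean, Δh = 2.645×10^12 / 3.56×10^14 = 7.43×10^-3 m = 7.4 mm.

≈ 7.4 mm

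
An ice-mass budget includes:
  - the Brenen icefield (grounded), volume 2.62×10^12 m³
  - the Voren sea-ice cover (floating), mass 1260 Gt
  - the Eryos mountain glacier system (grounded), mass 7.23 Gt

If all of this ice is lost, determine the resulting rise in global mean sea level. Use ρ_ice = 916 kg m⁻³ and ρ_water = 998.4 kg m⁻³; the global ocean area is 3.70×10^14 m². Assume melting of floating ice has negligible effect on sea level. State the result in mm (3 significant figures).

≈ 6.52 mm

Brenen: 2.62×10^12 m³ × (916/998.4) = 2.404×10^12 m³ of water.
The Voren sea-ice cover is floating and already displaces its own weight of water, so its melt adds essentially nothing to sea level.
Eryos: 7.23 Gt = 7.230×10^12 kg; dividing by ρ_w = 998.4 kg m⁻³ gives 7.242×10^9 m³ of water.
Total added water ≈ 2.411×10^12 m³ over 3.70×10^14 m² → Δh = 6.52×10^-3 m = 6.52 mm.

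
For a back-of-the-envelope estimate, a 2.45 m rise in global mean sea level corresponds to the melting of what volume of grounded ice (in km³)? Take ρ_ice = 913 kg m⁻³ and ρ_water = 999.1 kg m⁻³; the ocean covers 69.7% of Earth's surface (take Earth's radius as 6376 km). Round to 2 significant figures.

≈ 9.5×10^5 km³

Required water volume = Δh × A = 2.45 m × 3.56×10^14 m² = 8.724×10^14 m³ = 8.724×10^5 km³.
Ice volume = water volume × ρ_w/ρ_ice = 8.724×10^5 × 999.1/913 = 9.5×10^5 km³.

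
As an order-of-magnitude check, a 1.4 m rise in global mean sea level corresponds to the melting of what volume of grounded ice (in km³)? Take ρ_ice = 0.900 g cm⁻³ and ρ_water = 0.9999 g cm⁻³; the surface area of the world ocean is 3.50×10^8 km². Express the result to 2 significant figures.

≈ 5.4×10^5 km³

Required water volume = Δh × A = 1.4 m × 3.50×10^14 m² = 4.900×10^14 m³ = 4.900×10^5 km³.
Ice volume = water volume × ρ_w/ρ_ice = 4.900×10^5 × 999.9/900 = 5.4×10^5 km³.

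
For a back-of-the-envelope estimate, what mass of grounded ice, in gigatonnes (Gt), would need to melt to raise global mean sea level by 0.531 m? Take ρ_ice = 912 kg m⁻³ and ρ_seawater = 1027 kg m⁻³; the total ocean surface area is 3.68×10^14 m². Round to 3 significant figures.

Required water volume = Δh × A = 0.531 m × 3.68×10^14 m² = 1.954×10^14 m³.
ρ_w = 1027 kg m⁻³, so the mass of water = 1.954×10^14 m³ × 1027 kg m⁻³ = 2.007×10^17 kg = 2.01×10^5 Gt (and the same mass of ice, by conservation).

≈ 2.01×10^5 Gt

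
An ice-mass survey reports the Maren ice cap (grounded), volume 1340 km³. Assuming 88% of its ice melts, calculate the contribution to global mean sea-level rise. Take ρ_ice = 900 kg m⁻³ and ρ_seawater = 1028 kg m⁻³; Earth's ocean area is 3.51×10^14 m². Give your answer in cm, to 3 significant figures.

≈ 0.294 cm

Maren: 0.88 × 1340 km³ × (900/1028) = 1032 km³ of water.
Spread over 3.51×10^14 m² of ocean, Δh = 1.032×10^12 / 3.51×10^14 = 2.94×10^-3 m = 0.294 cm.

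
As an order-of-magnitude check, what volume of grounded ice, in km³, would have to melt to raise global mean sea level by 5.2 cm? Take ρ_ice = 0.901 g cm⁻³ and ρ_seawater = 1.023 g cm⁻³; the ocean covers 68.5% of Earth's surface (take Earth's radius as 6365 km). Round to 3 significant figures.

≈ 2.06×10^4 km³

Required water volume = Δh × A = 0.052 m × 3.49×10^14 m² = 1.813×10^13 m³ = 1.813×10^4 km³.
Ice volume = water volume × ρ_w/ρ_ice = 1.813×10^4 × 1023/901 = 2.06×10^4 km³.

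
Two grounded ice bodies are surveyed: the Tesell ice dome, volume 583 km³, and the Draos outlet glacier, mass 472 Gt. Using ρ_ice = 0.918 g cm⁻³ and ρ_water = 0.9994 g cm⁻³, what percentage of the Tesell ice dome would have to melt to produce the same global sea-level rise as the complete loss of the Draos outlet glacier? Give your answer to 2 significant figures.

≈ 88 %

Equal sea-level rise means equal mass of meltwater, i.e. equal mass of ice lost.
Ice mass of Draos: 4.720×10^14 kg; ice mass of Tesell: 5.352×10^14 kg.
Fraction required = 4.720×10^14 / 5.352×10^14 = 0.882 → 88 %.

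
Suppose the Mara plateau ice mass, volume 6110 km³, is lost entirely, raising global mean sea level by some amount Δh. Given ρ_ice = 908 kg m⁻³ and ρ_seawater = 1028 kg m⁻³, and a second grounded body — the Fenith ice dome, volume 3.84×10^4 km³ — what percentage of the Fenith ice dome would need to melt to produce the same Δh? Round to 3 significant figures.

Equal sea-level rise means equal mass of meltwater, i.e. equal mass of ice lost.
Ice mass of Mara: 5.548×10^15 kg; ice mass of Fenith: 3.487×10^16 kg.
Fraction required = 5.548×10^15 / 3.487×10^16 = 0.159 → 15.9 %.

≈ 15.9 %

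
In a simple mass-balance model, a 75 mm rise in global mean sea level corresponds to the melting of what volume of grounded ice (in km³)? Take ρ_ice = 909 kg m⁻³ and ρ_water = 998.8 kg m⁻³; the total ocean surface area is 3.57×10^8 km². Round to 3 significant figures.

Required water volume = Δh × A = 0.075 m × 3.57×10^14 m² = 2.678×10^13 m³ = 2.678×10^4 km³.
Ice volume = water volume × ρ_w/ρ_ice = 2.678×10^4 × 998.8/909 = 2.94×10^4 km³.

≈ 2.94×10^4 km³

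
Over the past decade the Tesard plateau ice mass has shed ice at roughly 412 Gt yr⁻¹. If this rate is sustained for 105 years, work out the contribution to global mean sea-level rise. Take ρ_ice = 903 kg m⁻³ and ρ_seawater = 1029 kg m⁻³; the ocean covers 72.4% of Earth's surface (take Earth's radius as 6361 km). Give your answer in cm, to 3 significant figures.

Total mass lost = 412 Gt/yr × 105 yr = 4.326×10^4 Gt = 4.326×10^16 kg.
ρ_w = 1029 kg m⁻³, so water volume = 4.326×10^16 / 1029 = 4.204×10^13 m³.
Δh = 4.204×10^13 / 3.68×10^14 = 0.114 m = 11.4 cm.

≈ 11.4 cm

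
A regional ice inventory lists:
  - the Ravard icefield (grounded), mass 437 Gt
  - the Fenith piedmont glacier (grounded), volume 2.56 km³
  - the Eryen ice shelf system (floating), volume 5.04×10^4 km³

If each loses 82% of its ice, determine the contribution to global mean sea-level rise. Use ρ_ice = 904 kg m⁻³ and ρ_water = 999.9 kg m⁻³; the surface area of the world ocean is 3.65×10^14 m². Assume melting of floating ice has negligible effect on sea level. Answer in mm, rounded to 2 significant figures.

≈ 0.99 mm

Ravard: 0.82 × 437 Gt = 3.583×10^14 kg; dividing by ρ_w = 999.9 kg m⁻³ gives 3.584×10^11 m³ of water.
Fenith: 0.82 × 2.56 km³ × (904/999.9) = 1.898 km³ of water.
The Eryen ice shelf system is floating and already displaces its own weight of water, so its melt adds essentially nothing to sea level.
Total added water ≈ 3.603×10^11 m³ over 3.65×10^14 m² → Δh = 9.87×10^-4 m = 0.99 mm.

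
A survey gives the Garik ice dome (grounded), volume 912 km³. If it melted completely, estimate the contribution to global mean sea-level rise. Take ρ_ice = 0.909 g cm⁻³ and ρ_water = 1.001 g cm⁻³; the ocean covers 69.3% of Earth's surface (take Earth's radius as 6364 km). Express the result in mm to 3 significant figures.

Garik: 912 km³ × (909/1001) = 828.2 km³ of water.
Spread over 3.53×10^14 m² of ocean, Δh = 8.282×10^11 / 3.53×10^14 = 2.35×10^-3 m = 2.35 mm.

≈ 2.35 mm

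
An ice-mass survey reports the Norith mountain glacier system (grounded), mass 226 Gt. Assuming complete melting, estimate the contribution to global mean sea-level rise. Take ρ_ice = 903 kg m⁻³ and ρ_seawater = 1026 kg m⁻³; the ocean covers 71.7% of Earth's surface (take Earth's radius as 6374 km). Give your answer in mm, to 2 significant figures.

Norith: 226 Gt = 2.260×10^14 kg; dividing by ρ_w = 1026 kg m⁻³ gives 2.203×10^11 m³ of water.
Spread over 3.66×10^14 m² of ocean, Δh = 2.203×10^11 / 3.66×10^14 = 6.02×10^-4 m = 0.60 mm.

≈ 0.60 mm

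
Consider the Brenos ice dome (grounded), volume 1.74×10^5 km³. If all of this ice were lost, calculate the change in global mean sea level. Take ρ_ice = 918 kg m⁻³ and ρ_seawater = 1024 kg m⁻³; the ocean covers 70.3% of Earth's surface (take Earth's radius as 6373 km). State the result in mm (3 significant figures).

Brenos: 1.74×10^5 km³ × (918/1024) = 1.560×10^5 km³ of water.
Spread over 3.59×10^14 m² of ocean, Δh = 1.560×10^14 / 3.59×10^14 = 0.435 m = 435 mm.

≈ 435 mm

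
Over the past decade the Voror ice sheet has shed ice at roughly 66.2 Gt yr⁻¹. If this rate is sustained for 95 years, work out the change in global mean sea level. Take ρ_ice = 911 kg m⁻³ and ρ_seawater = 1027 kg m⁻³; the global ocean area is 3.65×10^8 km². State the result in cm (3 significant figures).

Total mass lost = 66.2 Gt/yr × 95 yr = 6289 Gt = 6.289×10^15 kg.
ρ_w = 1027 kg m⁻³, so water volume = 6.289×10^15 / 1027 = 6.124×10^12 m³.
Δh = 6.124×10^12 / 3.65×10^14 = 0.0168 m = 1.68 cm.

≈ 1.68 cm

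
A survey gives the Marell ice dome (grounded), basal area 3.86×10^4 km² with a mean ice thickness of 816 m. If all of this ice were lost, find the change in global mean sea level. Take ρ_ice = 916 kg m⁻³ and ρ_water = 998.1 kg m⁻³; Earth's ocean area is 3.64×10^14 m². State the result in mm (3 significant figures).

Marell: ice volume = 3.86×10^4 km² × 816 m = 3.150×10^4 km³; 3.150×10^4 × (916/998.1) = 2.891×10^4 km³ of water.
Spread over 3.64×10^14 m² of ocean, Δh = 2.891×10^13 / 3.64×10^14 = 0.0794 m = 79.4 mm.

≈ 79.4 mm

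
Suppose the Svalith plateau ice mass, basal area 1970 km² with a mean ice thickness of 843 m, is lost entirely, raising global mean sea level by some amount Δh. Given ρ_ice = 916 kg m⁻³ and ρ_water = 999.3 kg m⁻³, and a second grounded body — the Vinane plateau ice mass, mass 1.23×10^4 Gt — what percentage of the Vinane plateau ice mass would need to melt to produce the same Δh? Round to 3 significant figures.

≈ 12.4 %

Equal sea-level rise means equal mass of meltwater, i.e. equal mass of ice lost.
Ice mass of Svalith: 1.521×10^15 kg; ice mass of Vinane: 1.230×10^16 kg.
Fraction required = 1.521×10^15 / 1.230×10^16 = 0.124 → 12.4 %.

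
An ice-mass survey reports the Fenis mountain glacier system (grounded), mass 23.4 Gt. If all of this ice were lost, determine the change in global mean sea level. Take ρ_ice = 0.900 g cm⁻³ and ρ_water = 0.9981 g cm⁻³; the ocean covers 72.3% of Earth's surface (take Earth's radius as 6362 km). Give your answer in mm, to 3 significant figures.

≈ 0.0638 mm

Fenis: 23.4 Gt = 2.340×10^13 kg; dividing by ρ_w = 0.9981 g cm⁻³ = 998.1 kg m⁻³ gives 2.344×10^10 m³ of water.
Spread over 3.68×10^14 m² of ocean, Δh = 2.344×10^10 / 3.68×10^14 = 6.38×10^-5 m = 0.0638 mm.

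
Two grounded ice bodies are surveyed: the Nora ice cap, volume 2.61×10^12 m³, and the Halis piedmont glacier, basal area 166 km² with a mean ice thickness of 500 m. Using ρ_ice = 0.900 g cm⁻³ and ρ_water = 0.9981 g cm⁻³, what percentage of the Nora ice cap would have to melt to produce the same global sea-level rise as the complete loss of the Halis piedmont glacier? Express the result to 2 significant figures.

Equal sea-level rise means equal mass of meltwater, i.e. equal mass of ice lost.
Ice mass of Halis: 7.470×10^13 kg; ice mass of Nora: 2.349×10^15 kg.
Fraction required = 7.470×10^13 / 2.349×10^15 = 0.0318 → 3.2 %.

≈ 3.2 %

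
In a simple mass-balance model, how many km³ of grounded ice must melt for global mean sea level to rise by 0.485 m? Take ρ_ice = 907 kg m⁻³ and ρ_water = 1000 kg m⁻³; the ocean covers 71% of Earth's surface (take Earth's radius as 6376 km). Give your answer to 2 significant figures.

Required water volume = Δh × A = 0.485 m × 3.63×10^14 m² = 1.759×10^14 m³ = 1.759×10^5 km³.
Ice volume = water volume × ρ_w/ρ_ice = 1.759×10^5 × 1000/907 = 1.9×10^5 km³.

≈ 1.9×10^5 km³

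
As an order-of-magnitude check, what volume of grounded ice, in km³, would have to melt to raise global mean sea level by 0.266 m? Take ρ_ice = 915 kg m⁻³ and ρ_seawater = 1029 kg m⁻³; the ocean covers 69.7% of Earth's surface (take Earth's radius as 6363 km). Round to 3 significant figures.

Required water volume = Δh × A = 0.266 m × 3.55×10^14 m² = 9.433×10^13 m³ = 9.433×10^4 km³.
Ice volume = water volume × ρ_w/ρ_ice = 9.433×10^4 × 1029/915 = 1.06×10^5 km³.

≈ 1.06×10^5 km³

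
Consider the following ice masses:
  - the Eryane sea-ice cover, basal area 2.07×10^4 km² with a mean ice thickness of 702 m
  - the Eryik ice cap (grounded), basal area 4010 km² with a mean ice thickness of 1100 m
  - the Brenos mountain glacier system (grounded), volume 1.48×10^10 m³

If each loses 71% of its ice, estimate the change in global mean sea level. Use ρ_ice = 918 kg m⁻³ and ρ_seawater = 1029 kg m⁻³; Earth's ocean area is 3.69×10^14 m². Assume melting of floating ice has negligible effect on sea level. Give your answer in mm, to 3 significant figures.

The Eryane sea-ice cover is floating and already displaces its own weight of water, so its melt adds essentially nothing to sea level.
Eryik: ice volume = 4010 km² × 1100 m = 4411 km³; 0.71 × 4411 × (918/1029) = 2794 km³ of water.
Brenos: 0.71 × 1.48×10^10 m³ × (918/1029) = 9.374×10^9 m³ of water.
Total added water ≈ 2.803×10^12 m³ over 3.69×10^14 m² → Δh = 7.60×10^-3 m = 7.60 mm.

≈ 7.60 mm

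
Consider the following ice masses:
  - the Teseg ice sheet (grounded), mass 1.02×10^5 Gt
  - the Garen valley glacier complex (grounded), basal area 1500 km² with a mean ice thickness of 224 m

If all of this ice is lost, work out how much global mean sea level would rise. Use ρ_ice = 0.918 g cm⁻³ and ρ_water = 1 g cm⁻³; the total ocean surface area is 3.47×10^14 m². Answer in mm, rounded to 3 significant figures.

Teseg: 1.02×10^5 Gt = 1.020×10^17 kg; dividing by ρ_w = 1 g cm⁻³ = 1000 kg m⁻³ gives 1.020×10^14 m³ of water.
Garen: ice volume = 1500 km² × 224 m = 336.0 km³; 336.0 × (918/1000) = 308.4 km³ of water.
Total added water ≈ 1.023×10^14 m³ over 3.47×10^14 m² → Δh = 0.295 m = 295 mm.

≈ 295 mm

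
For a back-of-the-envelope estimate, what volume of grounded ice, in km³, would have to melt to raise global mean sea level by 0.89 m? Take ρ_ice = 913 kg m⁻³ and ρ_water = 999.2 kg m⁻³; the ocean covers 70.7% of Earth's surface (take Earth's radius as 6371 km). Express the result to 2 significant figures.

Required water volume = Δh × A = 0.89 m × 3.61×10^14 m² = 3.209×10^14 m³ = 3.209×10^5 km³.
Ice volume = water volume × ρ_w/ρ_ice = 3.209×10^5 × 999.2/913 = 3.5×10^5 km³.

≈ 3.5×10^5 km³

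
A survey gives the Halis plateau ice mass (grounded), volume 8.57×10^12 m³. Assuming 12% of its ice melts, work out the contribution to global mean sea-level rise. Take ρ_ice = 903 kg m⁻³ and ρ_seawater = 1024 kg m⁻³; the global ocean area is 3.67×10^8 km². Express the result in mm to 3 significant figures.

≈ 2.47 mm

Halis: 0.12 × 8.57×10^12 m³ × (903/1024) = 9.069×10^11 m³ of water.
Spread over 3.67×10^14 m² of ocean, Δh = 9.069×10^11 / 3.67×10^14 = 2.47×10^-3 m = 2.47 mm.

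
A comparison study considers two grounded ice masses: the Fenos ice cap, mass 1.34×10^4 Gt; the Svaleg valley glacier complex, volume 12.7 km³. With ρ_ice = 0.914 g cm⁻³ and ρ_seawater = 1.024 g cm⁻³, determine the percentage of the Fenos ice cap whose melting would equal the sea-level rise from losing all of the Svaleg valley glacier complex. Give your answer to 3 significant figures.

≈ 0.0866 %

Equal sea-level rise means equal mass of meltwater, i.e. equal mass of ice lost.
Ice mass of Svaleg: 1.161×10^13 kg; ice mass of Fenos: 1.340×10^16 kg.
Fraction required = 1.161×10^13 / 1.340×10^16 = 8.66×10^-4 → 0.0866 %.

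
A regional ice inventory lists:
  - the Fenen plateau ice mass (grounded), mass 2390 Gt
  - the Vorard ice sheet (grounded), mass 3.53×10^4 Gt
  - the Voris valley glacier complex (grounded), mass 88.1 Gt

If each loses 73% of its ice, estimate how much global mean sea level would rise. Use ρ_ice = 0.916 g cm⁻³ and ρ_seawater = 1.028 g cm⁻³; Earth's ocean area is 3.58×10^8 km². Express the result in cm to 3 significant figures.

≈ 7.49 cm

Fenen: 0.73 × 2390 Gt = 1.745×10^15 kg; dividing by ρ_w = 1.028 g cm⁻³ = 1028 kg m⁻³ gives 1.697×10^12 m³ of water.
Vorard: 0.73 × 3.53×10^4 Gt = 2.577×10^16 kg; dividing by ρ_w = 1028 kg m⁻³ gives 2.507×10^13 m³ of water.
Voris: 0.73 × 88.1 Gt = 6.431×10^13 kg; dividing by ρ_w = 1028 kg m⁻³ gives 6.256×10^10 m³ of water.
Total added water ≈ 2.683×10^13 m³ over 3.58×10^14 m² → Δh = 0.0749 m = 7.49 cm.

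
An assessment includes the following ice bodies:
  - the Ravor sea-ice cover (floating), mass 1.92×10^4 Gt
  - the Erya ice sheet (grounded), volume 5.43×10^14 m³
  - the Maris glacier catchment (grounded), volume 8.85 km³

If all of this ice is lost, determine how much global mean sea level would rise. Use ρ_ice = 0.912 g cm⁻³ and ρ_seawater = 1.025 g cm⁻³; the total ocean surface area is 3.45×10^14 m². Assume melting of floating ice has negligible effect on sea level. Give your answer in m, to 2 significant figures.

The Ravor sea-ice cover is floating and already displaces its own weight of water, so its melt adds essentially nothing to sea level.
Erya: 5.43×10^14 m³ × (912/1025) = 4.831×10^14 m³ of water.
Maris: 8.85 km³ × (912/1025) = 7.874 km³ of water.
Total added water ≈ 4.831×10^14 m³ over 3.45×10^14 m² → Δh = 1.40 m.

≈ 1.4 m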